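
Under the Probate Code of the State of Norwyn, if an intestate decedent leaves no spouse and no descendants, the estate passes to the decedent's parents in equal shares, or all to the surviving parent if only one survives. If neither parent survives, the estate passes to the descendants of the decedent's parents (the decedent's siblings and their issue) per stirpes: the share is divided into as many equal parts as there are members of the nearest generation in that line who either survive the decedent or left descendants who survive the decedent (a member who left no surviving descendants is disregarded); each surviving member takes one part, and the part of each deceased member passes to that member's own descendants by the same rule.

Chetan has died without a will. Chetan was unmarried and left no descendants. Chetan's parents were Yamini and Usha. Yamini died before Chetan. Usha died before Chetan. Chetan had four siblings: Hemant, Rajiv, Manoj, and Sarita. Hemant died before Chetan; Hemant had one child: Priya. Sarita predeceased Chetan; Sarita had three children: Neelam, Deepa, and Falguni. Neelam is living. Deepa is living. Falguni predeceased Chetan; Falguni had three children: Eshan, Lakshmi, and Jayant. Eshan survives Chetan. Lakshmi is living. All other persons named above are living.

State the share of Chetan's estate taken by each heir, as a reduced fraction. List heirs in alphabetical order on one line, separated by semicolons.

Neither parent survives and there are no descendants, so the estate passes to Chetan's siblings and their issue per stirpes.
The estate is divided into 4 equal shares of 1/4 among Hemant, Rajiv, Manoj, Sarita.
Hemant predeceased; the 1/4 allotted to Hemant's branch passes to Hemant's issue by representation.
Priya is the sole taker at this level and receives the full 1/4.
Rajiv is living and takes 1/4.
Manoj is living and takes 1/4.
Sarita predeceased; the 1/4 allotted to Sarita's branch passes to Sarita's issue by representation.
The 1/4 is divided into 3 equal shares of 1/12 among Neelam, Deepa, Falguni.
Neelam is living and takes 1/12.
Deepa is living and takes 1/12.
Falguni predeceased; the 1/12 allotted to Falguni's branch passes to Falguni's issue by representation.
The 1/12 is divided into 3 equal shares of 1/36 among Eshan, Lakshmi, Jayant.
Eshan is living and takes 1/36.
Lakshmi is living and takes 1/36.
Jayant is living and takes 1/36.

Deepa 1/12; Eshan 1/36; Jayant 1/36; Lakshmi 1/36; Manoj 1/4; Neelam 1/12; Priya 1/4; Rajiv 1/4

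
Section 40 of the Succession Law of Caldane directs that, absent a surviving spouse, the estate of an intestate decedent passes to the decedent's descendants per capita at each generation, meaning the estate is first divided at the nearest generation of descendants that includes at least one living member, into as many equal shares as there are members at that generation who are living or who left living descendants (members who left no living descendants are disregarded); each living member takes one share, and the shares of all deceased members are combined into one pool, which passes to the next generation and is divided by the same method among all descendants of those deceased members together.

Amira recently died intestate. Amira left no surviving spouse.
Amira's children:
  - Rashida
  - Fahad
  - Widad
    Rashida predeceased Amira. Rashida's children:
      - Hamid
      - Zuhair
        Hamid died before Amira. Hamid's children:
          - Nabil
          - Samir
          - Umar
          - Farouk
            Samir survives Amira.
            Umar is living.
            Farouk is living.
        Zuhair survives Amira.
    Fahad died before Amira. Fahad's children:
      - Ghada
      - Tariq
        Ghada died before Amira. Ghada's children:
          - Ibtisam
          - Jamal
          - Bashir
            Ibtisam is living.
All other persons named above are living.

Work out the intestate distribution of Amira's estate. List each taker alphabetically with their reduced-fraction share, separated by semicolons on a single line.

Bashir 1/21; Farouk 1/21; Ibtisam 1/21; Jamal 1/21; Nabil 1/21; Samir 1/21; Tariq 1/6; Umar 1/21; Widad 1/3; Zuhair 1/6

There is no surviving spouse, so the entire estate passes to Amira's descendants per capita at each generation.
At generation 1 (Rashida, Fahad, Widad) there are 3 shares of (1)/3 = 1/3 each.
Living: Widad — each takes 1/3.
Deceased: Rashida and Fahad. Their combined 2/3 is pooled and carried to generation 2.
At generation 2 (Hamid, Zuhair, Ghada, Tariq) there are 4 shares of (2/3)/4 = 1/6 each.
Living: Zuhair and Tariq — each takes 1/6.
Deceased: Hamid and Ghada. Their combined 1/3 is pooled and carried to generation 3.
At generation 3 (Nabil, Samir, Umar, Farouk, Ibtisam, Jamal, Bashir) there are 7 shares of (1/3)/7 = 1/21 each.
Living: Nabil, Samir, Umar, Farouk, Ibtisam, Jamal, and Bashir — each takes 1/21.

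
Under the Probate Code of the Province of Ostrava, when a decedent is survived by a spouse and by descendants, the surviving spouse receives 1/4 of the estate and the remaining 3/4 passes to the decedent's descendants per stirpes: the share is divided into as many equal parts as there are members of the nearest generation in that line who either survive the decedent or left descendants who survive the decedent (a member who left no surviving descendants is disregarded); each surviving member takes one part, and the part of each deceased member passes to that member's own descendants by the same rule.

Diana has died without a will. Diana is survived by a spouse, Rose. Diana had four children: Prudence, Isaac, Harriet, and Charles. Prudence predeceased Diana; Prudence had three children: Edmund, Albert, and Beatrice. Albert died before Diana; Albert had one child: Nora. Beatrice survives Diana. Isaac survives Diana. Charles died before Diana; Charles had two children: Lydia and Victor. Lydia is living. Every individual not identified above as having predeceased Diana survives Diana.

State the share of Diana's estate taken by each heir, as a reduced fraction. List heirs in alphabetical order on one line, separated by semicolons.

Beatrice 1/16; Edmund 1/16; Harriet 3/16; Isaac 3/16; Lydia 3/32; Nora 1/16; Rose 1/4; Victor 3/32

Rose, as surviving spouse, takes 1/4.
The remaining 3/4 passes to Diana's descendants per stirpes.
The 3/4 is divided into 4 equal shares of 3/16 among Prudence, Isaac, Harriet, Charles.
Prudence predeceased; the 3/16 allotted to Prudence's branch passes to Prudence's issue by representation.
The 3/16 is divided into 3 equal shares of 1/16 among Edmund, Albert, Beatrice.
Edmund is living and takes 1/16.
Albert predeceased; the 1/16 allotted to Albert's branch passes to Albert's issue by representation.
Nora is the sole taker at this level and receives the full 1/16.
Beatrice is living and takes 1/16.
Isaac is living and takes 3/16.
Harriet is living and takes 3/16.
Charles predeceased; the 3/16 allotted to Charles's branch passes to Charles's issue by representation.
The 3/16 is divided into 2 equal shares of 3/32 among Lydia, Victor.
Lydia is living and takes 3/32.
Victor is living and takes 3/32.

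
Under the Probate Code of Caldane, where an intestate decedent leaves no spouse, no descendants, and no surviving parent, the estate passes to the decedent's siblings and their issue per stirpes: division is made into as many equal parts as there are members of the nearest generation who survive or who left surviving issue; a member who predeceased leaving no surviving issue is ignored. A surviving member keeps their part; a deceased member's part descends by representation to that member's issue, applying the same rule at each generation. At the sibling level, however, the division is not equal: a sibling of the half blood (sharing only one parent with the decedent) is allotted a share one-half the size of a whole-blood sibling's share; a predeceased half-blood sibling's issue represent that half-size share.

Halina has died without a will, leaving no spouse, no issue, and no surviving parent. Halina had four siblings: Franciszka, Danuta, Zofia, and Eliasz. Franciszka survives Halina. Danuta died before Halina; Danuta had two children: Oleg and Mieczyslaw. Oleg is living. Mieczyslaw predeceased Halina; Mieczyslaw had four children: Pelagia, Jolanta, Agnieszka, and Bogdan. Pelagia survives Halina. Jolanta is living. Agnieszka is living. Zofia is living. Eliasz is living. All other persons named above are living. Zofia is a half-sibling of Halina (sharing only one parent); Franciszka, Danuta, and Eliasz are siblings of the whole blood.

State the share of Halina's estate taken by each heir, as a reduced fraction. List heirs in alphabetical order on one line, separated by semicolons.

No spouse, descendants, or parent survives, so the estate passes to Halina's siblings per stirpes.
Half-blood siblings count for one-half the weight of whole-blood siblings at the initial division.
Dividing 1 in proportion to weights (total weight 7/2): Franciszka (weight 1) → 2/7; Danuta (weight 1) → 2/7; Zofia (weight 1/2) → 1/7; Eliasz (weight 1) → 2/7.
Franciszka is living and takes 2/7.
Danuta predeceased; the 2/7 allotted to Danuta's branch passes to Danuta's issue by representation.
The 2/7 is divided into 2 equal shares of 1/7 among Oleg, Mieczyslaw.
Oleg is living and takes 1/7.
Mieczyslaw predeceased; the 1/7 allotted to Mieczyslaw's branch passes to Mieczyslaw's issue by representation.
The 1/7 is divided into 4 equal shares of 1/28 among Pelagia, Jolanta, Agnieszka, Bogdan.
Pelagia is living and takes 1/28.
Jolanta is living and takes 1/28.
Agnieszka is living and takes 1/28.
Bogdan is living and takes 1/28.
Zofia is living and takes 1/7.
Eliasz is living and takes 2/7.

Agnieszka 1/28; Bogdan 1/28; Eliasz 2/7; Franciszka 2/7; Jolanta 1/28; Oleg 1/7; Pelagia 1/28; Zofia 1/7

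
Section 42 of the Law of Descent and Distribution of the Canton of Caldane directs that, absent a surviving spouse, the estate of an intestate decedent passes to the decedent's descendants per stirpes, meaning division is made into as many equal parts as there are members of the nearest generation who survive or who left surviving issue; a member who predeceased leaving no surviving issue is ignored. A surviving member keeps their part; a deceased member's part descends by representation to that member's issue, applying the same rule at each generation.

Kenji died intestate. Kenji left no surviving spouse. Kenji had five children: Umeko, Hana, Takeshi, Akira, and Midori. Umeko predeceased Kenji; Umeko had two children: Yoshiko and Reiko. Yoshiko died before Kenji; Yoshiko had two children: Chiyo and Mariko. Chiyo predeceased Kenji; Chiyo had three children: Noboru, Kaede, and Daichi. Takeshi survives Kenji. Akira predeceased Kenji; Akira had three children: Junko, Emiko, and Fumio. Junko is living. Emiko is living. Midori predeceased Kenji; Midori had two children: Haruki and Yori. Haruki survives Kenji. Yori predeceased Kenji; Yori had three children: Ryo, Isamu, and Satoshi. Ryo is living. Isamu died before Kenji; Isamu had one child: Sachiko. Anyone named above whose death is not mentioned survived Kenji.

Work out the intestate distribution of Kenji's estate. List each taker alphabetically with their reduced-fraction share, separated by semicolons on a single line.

There is no surviving spouse, so the entire estate passes to Kenji's descendants per stirpes.
The estate is divided into 5 equal shares of 1/5 among Umeko, Hana, Takeshi, Akira, Midori.
Umeko predeceased; the 1/5 allotted to Umeko's branch passes to Umeko's issue by representation.
The 1/5 is divided into 2 equal shares of 1/10 among Yoshiko, Reiko.
Yoshiko predeceased; the 1/10 allotted to Yoshiko's branch passes to Yoshiko's issue by representation.
The 1/10 is divided into 2 equal shares of 1/20 among Chiyo, Mariko.
Chiyo predeceased; the 1/20 allotted to Chiyo's branch passes to Chiyo's issue by representation.
The 1/20 is divided into 3 equal shares of 1/60 among Noboru, Kaede, Daichi.
Noboru is living and takes 1/60.
Kaede is living and takes 1/60.
Daichi is living and takes 1/60.
Mariko is living and takes 1/20.
Reiko is living and takes 1/10.
Hana is living and takes 1/5.
Takeshi is living and takes 1/5.
Akira predeceased; the 1/5 allotted to Akira's branch passes to Akira's issue by representation.
The 1/5 is divided into 3 equal shares of 1/15 among Junko, Emiko, Fumio.
Junko is living and takes 1/15.
Emiko is living and takes 1/15.
Fumio is living and takes 1/15.
Midori predeceased; the 1/5 allotted to Midori's branch passes to Midori's issue by representation.
The 1/5 is divided into 2 equal shares of 1/10 among Haruki, Yori.
Haruki is living and takes 1/10.
Yori predeceased; the 1/10 allotted to Yori's branch passes to Yori's issue by representation.
The 1/10 is divided into 3 equal shares of 1/30 among Ryo, Isamu, Satoshi.
Ryo is living and takes 1/30.
Isamu predeceased; the 1/30 allotted to Isamu's branch passes to Isamu's issue by representation.
Sachiko is the sole taker at this level and receives the full 1/30.
Satoshi is living and takes 1/30.

Daichi 1/60; Emiko 1/15; Fumio 1/15; Hana 1/5; Haruki 1/10; Junko 1/15; Kaede 1/60; Mariko 1/20; Noboru 1/60; Reiko 1/10; Ryo 1/30; Sachiko 1/30; Satoshi 1/30; Takeshi 1/5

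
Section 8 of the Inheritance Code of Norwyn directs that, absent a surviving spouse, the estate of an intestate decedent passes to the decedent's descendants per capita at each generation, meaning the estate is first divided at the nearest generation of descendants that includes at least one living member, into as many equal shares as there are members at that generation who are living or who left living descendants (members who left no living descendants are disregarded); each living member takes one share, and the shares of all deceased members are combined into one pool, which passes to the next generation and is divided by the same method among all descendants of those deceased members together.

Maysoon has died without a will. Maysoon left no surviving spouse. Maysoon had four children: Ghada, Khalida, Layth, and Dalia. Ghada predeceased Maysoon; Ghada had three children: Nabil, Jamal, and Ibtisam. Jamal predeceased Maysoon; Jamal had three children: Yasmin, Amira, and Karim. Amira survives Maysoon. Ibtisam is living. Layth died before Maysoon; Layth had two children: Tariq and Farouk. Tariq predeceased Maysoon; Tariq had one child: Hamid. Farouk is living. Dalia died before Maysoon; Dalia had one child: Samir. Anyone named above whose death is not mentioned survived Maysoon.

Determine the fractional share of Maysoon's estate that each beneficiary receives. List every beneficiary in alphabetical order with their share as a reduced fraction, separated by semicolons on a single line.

Amira 1/16; Farouk 1/8; Hamid 1/16; Ibtisam 1/8; Karim 1/16; Khalida 1/4; Nabil 1/8; Samir 1/8; Yasmin 1/16

There is no surviving spouse, so the entire estate passes to Maysoon's descendants per capita at each generation.
At generation 1 (Ghada, Khalida, Layth, Dalia) there are 4 shares of (1)/4 = 1/4 each.
Living: Khalida — each takes 1/4.
Deceased: Ghada, Layth, and Dalia. Their combined 3/4 is pooled and carried to generation 2.
At generation 2 (Nabil, Jamal, Ibtisam, Tariq, Farouk, Samir) there are 6 shares of (3/4)/6 = 1/8 each.
Living: Nabil, Ibtisam, Farouk, and Samir — each takes 1/8.
Deceased: Jamal and Tariq. Their combined 1/4 is pooled and carried to generation 3.
At generation 3 (Yasmin, Amira, Karim, Hamid) there are 4 shares of (1/4)/4 = 1/16 each.
Living: Yasmin, Amira, Karim, and Hamid — each takes 1/16.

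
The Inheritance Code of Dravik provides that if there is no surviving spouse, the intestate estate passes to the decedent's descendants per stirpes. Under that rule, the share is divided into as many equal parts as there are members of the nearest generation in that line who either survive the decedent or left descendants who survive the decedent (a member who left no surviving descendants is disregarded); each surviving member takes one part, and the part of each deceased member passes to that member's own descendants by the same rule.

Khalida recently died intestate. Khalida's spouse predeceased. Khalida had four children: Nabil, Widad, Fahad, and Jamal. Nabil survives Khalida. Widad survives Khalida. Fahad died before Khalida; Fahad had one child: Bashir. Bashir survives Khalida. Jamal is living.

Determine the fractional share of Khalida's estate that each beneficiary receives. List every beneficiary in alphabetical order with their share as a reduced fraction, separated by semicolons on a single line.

Bashir 1/4; Jamal 1/4; Nabil 1/4; Widad 1/4

There is no surviving spouse, so the entire estate passes to Khalida's descendants per stirpes.
The estate is divided into 4 equal shares of 1/4 among Nabil, Widad, Fahad, Jamal.
Nabil is living and takes 1/4.
Widad is living and takes 1/4.
Fahad predeceased; the 1/4 allotted to Fahad's branch passes to Fahad's issue by representation.
Bashir is the sole taker at this level and receives the full 1/4.
Jamal is living and takes 1/4.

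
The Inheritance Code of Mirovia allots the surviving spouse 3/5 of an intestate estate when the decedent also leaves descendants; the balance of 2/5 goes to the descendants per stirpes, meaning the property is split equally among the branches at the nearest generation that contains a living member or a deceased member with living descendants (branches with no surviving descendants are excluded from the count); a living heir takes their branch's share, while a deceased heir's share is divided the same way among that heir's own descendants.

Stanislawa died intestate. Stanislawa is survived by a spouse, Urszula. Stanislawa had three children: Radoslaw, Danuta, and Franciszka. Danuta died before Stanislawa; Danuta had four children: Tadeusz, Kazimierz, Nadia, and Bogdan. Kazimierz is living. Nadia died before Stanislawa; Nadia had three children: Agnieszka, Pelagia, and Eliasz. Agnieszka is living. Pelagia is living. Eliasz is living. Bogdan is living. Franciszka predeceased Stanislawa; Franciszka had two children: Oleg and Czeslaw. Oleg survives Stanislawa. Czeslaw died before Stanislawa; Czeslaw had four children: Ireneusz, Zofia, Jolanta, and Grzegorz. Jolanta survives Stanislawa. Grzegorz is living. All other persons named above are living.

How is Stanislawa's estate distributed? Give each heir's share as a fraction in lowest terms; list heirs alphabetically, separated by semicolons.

Urszula, as surviving spouse, takes 3/5.
The remaining 2/5 passes to Stanislawa's descendants per stirpes.
The 2/5 is divided into 3 equal shares of 2/15 among Radoslaw, Danuta, Franciszka.
Radoslaw is living and takes 2/15.
Danuta predeceased; the 2/15 allotted to Danuta's branch passes to Danuta's issue by representation.
The 2/15 is divided into 4 equal shares of 1/30 among Tadeusz, Kazimierz, Nadia, Bogdan.
Tadeusz is living and takes 1/30.
Kazimierz is living and takes 1/30.
Nadia predeceased; the 1/30 allotted to Nadia's branch passes to Nadia's issue by representation.
The 1/30 is divided into 3 equal shares of 1/90 among Agnieszka, Pelagia, Eliasz.
Agnieszka is living and takes 1/90.
Pelagia is living and takes 1/90.
Eliasz is living and takes 1/90.
Bogdan is living and takes 1/30.
Franciszka predeceased; the 2/15 allotted to Franciszka's branch passes to Franciszka's issue by representation.
The 2/15 is divided into 2 equal shares of 1/15 among Oleg, Czeslaw.
Oleg is living and takes 1/15.
Czeslaw predeceased; the 1/15 allotted to Czeslaw's branch passes to Czeslaw's issue by representation.
The 1/15 is divided into 4 equal shares of 1/60 among Ireneusz, Zofia, Jolanta, Grzegorz.
Ireneusz is living and takes 1/60.
Zofia is living and takes 1/60.
Jolanta is living and takes 1/60.
Grzegorz is living and takes 1/60.

Agnieszka 1/90; Bogdan 1/30; Eliasz 1/90; Grzegorz 1/60; Ireneusz 1/60; Jolanta 1/60; Kazimierz 1/30; Oleg 1/15; Pelagia 1/90; Radoslaw 2/15; Tadeusz 1/30; Urszula 3/5; Zofia 1/60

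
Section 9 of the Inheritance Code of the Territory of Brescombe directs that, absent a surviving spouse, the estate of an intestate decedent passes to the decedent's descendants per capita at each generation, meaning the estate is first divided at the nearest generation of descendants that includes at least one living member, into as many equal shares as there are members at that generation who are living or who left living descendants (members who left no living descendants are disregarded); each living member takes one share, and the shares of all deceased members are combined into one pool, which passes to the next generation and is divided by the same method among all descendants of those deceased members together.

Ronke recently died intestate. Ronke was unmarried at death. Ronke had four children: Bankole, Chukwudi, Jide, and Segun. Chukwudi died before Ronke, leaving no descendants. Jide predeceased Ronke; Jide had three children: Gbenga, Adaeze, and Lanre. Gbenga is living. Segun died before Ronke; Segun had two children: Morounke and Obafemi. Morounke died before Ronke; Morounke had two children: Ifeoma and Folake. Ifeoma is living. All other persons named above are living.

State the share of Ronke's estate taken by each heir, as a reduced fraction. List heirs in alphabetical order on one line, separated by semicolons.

There is no surviving spouse, so the entire estate passes to Ronke's descendants per capita at each generation.
At generation 1 (Bankole, Jide, Segun) there are 3 shares of (1)/3 = 1/3 each.
Living: Bankole — each takes 1/3.
Deceased: Jide and Segun. Their combined 2/3 is pooled and carried to generation 2.
At generation 2 (Gbenga, Adaeze, Lanre, Morounke, Obafemi) there are 5 shares of (2/3)/5 = 2/15 each.
Living: Gbenga, Adaeze, Lanre, and Obafemi — each takes 2/15.
Deceased: Morounke. That 2/15 share is carried to generation 3.
At generation 3 (Ifeoma, Folake) there are 2 shares of (2/15)/2 = 1/15 each.
Living: Ifeoma and Folake — each takes 1/15.

Adaeze 2/15; Bankole 1/3; Folake 1/15; Gbenga 2/15; Ifeoma 1/15; Lanre 2/15; Obafemi 2/15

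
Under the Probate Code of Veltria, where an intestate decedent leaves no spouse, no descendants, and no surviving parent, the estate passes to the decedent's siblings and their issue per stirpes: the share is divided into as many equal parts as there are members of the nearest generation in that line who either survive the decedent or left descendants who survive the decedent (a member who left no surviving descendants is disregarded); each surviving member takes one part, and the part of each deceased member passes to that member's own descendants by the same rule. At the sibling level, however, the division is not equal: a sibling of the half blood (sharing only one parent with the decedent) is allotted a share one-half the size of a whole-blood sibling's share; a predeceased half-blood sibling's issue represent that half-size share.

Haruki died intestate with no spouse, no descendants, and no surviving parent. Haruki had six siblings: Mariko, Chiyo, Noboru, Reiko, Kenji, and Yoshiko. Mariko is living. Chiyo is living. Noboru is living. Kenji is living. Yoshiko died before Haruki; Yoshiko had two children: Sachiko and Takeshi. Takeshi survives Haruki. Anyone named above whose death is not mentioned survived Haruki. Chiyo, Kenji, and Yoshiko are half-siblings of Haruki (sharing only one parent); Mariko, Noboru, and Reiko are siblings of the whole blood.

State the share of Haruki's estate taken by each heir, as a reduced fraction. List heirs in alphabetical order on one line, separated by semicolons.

No spouse, descendants, or parent survives, so the estate passes to Haruki's siblings per stirpes.
Half-blood siblings count for one-half the weight of whole-blood siblings at the initial division.
Dividing 1 in proportion to weights (total weight 9/2): Mariko (weight 1) → 2/9; Chiyo (weight 1/2) → 1/9; Noboru (weight 1) → 2/9; Reiko (weight 1) → 2/9; Kenji (weight 1/2) → 1/9; Yoshiko (weight 1/2) → 1/9.
Mariko is living and takes 2/9.
Chiyo is living and takes 1/9.
Noboru is living and takes 2/9.
Reiko is living and takes 2/9.
Kenji is living and takes 1/9.
Yoshiko predeceased; the 1/9 allotted to Yoshiko's branch passes to Yoshiko's issue by representation.
The 1/9 is divided into 2 equal shares of 1/18 among Sachiko, Takeshi.
Sachiko is living and takes 1/18.
Takeshi is living and takes 1/18.

Chiyo 1/9; Kenji 1/9; Mariko 2/9; Noboru 2/9; Reiko 2/9; Sachiko 1/18; Takeshi 1/18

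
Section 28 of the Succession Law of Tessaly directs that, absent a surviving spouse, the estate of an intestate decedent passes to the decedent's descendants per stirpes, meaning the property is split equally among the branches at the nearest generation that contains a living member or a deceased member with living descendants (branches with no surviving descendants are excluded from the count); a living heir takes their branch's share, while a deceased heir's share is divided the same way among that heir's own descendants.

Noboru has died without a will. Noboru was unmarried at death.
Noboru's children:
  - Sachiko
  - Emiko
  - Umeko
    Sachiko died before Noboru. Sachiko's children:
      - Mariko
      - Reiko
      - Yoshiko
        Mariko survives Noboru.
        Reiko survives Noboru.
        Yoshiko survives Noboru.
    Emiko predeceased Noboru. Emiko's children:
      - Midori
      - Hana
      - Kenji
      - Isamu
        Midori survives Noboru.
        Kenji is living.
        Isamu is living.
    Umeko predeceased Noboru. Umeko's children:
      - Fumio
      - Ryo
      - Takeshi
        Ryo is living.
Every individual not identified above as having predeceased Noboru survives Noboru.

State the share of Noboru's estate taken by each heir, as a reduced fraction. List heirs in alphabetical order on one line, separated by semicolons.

There is no surviving spouse, so the entire estate passes to Noboru's descendants per stirpes.
The estate is divided into 3 equal shares of 1/3 among Sachiko, Emiko, Umeko.
Sachiko predeceased; the 1/3 allotted to Sachiko's branch passes to Sachiko's issue by representation.
The 1/3 is divided into 3 equal shares of 1/9 among Mariko, Reiko, Yoshiko.
Mariko is living and takes 1/9.
Reiko is living and takes 1/9.
Yoshiko is living and takes 1/9.
Emiko predeceased; the 1/3 allotted to Emiko's branch passes to Emiko's issue by representation.
The 1/3 is divided into 4 equal shares of 1/12 among Midori, Hana, Kenji, Isamu.
Midori is living and takes 1/12.
Hana is living and takes 1/12.
Kenji is living and takes 1/12.
Isamu is living and takes 1/12.
Umeko predeceased; the 1/3 allotted to Umeko's branch passes to Umeko's issue by representation.
The 1/3 is divided into 3 equal shares of 1/9 among Fumio, Ryo, Takeshi.
Fumio is living and takes 1/9.
Ryo is living and takes 1/9.
Takeshi is living and takes 1/9.

Fumio 1/9; Hana 1/12; Isamu 1/12; Kenji 1/12; Mariko 1/9; Midori 1/12; Reiko 1/9; Ryo 1/9; Takeshi 1/9; Yoshiko 1/9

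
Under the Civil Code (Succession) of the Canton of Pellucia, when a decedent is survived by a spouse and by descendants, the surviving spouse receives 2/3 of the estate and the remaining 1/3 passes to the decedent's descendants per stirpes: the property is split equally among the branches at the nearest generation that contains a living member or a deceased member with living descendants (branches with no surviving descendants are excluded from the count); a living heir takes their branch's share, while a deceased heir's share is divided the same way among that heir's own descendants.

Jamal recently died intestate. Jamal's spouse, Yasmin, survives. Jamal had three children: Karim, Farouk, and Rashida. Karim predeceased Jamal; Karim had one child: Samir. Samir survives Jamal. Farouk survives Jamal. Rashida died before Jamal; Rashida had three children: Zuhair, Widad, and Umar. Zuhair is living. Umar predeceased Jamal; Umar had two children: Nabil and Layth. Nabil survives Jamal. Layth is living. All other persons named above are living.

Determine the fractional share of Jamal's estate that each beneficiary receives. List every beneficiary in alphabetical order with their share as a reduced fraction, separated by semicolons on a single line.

Farouk 1/9; Layth 1/54; Nabil 1/54; Samir 1/9; Widad 1/27; Yasmin 2/3; Zuhair 1/27

Yasmin, as surviving spouse, takes 2/3.
The remaining 1/3 passes to Jamal's descendants per stirpes.
The 1/3 is divided into 3 equal shares of 1/9 among Karim, Farouk, Rashida.
Karim predeceased; the 1/9 allotted to Karim's branch passes to Karim's issue by representation.
Samir is the sole taker at this level and receives the full 1/9.
Farouk is living and takes 1/9.
Rashida predeceased; the 1/9 allotted to Rashida's branch passes to Rashida's issue by representation.
The 1/9 is divided into 3 equal shares of 1/27 among Zuhair, Widad, Umar.
Zuhair is living and takes 1/27.
Widad is living and takes 1/27.
Umar predeceased; the 1/27 allotted to Umar's branch passes to Umar's issue by representation.
The 1/27 is divided into 2 equal shares of 1/54 among Nabil, Layth.
Nabil is living and takes 1/54.
Layth is living and takes 1/54.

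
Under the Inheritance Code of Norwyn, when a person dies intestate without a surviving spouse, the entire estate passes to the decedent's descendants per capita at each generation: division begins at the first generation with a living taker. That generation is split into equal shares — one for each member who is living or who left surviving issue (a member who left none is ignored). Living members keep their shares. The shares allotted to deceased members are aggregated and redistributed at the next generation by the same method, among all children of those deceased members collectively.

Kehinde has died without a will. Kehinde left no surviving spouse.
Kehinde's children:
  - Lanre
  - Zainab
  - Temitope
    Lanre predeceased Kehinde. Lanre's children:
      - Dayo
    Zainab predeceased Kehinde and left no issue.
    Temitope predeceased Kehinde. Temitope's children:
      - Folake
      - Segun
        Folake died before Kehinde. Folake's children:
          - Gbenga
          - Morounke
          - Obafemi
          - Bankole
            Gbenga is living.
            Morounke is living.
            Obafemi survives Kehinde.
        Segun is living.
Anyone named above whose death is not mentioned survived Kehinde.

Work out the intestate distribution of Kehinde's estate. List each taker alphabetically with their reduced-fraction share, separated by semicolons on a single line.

Bankole 1/12; Dayo 1/3; Gbenga 1/12; Morounke 1/12; Obafemi 1/12; Segun 1/3

There is no surviving spouse, so the entire estate passes to Kehinde's descendants per capita at each generation.
No one at generation 1 (Lanre, Temitope) is living; moving to the next generation.
At generation 2 (Dayo, Folake, Segun) there are 3 shares of (1)/3 = 1/3 each.
Living: Dayo and Segun — each takes 1/3.
Deceased: Folake. That 1/3 share is carried to generation 3.
At generation 3 (Gbenga, Morounke, Obafemi, Bankole) there are 4 shares of (1/3)/4 = 1/12 each.
Living: Gbenga, Morounke, Obafemi, and Bankole — each takes 1/12.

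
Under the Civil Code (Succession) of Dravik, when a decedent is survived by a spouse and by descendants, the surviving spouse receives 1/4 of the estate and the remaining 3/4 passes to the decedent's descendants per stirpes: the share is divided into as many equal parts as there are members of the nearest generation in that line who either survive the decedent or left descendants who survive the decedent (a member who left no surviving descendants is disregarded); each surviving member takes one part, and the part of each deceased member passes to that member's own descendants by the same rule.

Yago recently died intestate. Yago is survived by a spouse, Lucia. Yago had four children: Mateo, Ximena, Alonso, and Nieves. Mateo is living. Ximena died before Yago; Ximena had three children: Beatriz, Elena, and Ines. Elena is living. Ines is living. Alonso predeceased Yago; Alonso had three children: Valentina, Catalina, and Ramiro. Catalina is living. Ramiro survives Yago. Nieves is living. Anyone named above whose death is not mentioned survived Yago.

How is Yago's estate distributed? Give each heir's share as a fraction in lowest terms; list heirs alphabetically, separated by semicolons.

Beatriz 1/16; Catalina 1/16; Elena 1/16; Ines 1/16; Lucia 1/4; Mateo 3/16; Nieves 3/16; Ramiro 1/16; Valentina 1/16

Lucia, as surviving spouse, takes 1/4.
The remaining 3/4 passes to Yago's descendants per stirpes.
The 3/4 is divided into 4 equal shares of 3/16 among Mateo, Ximena, Alonso, Nieves.
Mateo is living and takes 3/16.
Ximena predeceased; the 3/16 allotted to Ximena's branch passes to Ximena's issue by representation.
The 3/16 is divided into 3 equal shares of 1/16 among Beatriz, Elena, Ines.
Beatriz is living and takes 1/16.
Elena is living and takes 1/16.
Ines is living and takes 1/16.
Alonso predeceased; the 3/16 allotted to Alonso's branch passes to Alonso's issue by representation.
The 3/16 is divided into 3 equal shares of 1/16 among Valentina, Catalina, Ramiro.
Valentina is living and takes 1/16.
Catalina is living and takes 1/16.
Ramiro is living and takes 1/16.
Nieves is living and takes 3/16.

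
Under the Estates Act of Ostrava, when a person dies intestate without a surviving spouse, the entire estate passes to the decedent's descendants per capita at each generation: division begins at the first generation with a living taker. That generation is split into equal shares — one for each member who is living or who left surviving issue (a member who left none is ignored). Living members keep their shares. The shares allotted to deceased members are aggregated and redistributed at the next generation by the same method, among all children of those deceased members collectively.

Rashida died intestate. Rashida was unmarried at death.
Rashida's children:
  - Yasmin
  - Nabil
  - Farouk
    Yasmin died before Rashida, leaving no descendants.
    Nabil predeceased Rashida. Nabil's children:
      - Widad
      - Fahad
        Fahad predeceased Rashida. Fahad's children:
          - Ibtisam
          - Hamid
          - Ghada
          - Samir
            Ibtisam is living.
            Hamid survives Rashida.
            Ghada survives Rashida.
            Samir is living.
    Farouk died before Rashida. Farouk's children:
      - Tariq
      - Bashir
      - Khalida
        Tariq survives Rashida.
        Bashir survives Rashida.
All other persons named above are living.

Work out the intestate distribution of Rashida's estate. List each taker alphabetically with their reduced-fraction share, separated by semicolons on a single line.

Bashir 1/5; Ghada 1/20; Hamid 1/20; Ibtisam 1/20; Khalida 1/5; Samir 1/20; Tariq 1/5; Widad 1/5

There is no surviving spouse, so the entire estate passes to Rashida's descendants per capita at each generation.
No one at generation 1 (Nabil, Farouk) is living; moving to the next generation.
At generation 2 (Widad, Fahad, Tariq, Bashir, Khalida) there are 5 shares of (1)/5 = 1/5 each.
Living: Widad, Tariq, Bashir, and Khalida — each takes 1/5.
Deceased: Fahad. That 1/5 share is carried to generation 3.
At generation 3 (Ibtisam, Hamid, Ghada, Samir) there are 4 shares of (1/5)/4 = 1/20 each.
Living: Ibtisam, Hamid, Ghada, and Samir — each takes 1/20.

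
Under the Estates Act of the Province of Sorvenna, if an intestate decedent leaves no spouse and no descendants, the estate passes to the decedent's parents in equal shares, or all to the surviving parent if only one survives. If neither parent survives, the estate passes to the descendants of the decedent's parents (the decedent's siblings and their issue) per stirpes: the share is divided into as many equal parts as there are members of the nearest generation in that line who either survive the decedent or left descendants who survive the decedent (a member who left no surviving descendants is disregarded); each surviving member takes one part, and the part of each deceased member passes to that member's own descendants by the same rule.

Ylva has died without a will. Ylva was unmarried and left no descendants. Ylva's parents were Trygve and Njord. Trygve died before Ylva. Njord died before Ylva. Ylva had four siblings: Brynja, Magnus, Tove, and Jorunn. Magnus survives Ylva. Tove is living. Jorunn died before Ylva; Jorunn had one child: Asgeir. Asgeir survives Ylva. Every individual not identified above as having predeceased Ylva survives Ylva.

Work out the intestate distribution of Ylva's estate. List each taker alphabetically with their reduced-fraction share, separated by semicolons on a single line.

Neither parent survives and there are no descendants, so the estate passes to Ylva's siblings and their issue per stirpes.
The estate is divided into 4 equal shares of 1/4 among Brynja, Magnus, Tove, Jorunn.
Brynja is living and takes 1/4.
Magnus is living and takes 1/4.
Tove is living and takes 1/4.
Jorunn predeceased; the 1/4 allotted to Jorunn's branch passes to Jorunn's issue by representation.
Asgeir is the sole taker at this level and receives the full 1/4.

Asgeir 1/4; Brynja 1/4; Magnus 1/4; Tove 1/4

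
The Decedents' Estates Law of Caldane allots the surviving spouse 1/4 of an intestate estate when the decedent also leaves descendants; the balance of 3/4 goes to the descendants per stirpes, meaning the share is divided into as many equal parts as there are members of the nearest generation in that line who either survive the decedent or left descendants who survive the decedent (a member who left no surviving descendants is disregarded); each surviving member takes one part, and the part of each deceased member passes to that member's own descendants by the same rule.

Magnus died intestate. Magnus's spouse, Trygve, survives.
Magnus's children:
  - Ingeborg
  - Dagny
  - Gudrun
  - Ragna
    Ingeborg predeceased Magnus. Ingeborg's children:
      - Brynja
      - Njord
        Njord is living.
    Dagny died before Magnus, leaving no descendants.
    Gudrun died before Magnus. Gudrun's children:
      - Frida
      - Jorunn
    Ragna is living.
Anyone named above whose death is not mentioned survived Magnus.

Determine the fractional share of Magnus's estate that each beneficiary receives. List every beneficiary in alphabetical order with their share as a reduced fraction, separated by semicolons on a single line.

Trygve, as surviving spouse, takes 1/4.
The remaining 3/4 passes to Magnus's descendants per stirpes.
Dagny left no surviving issue, so that branch lapses and is disregarded.
The 3/4 is divided into 3 equal shares of 1/4 among Ingeborg, Gudrun, Ragna.
Ingeborg predeceased; the 1/4 allotted to Ingeborg's branch passes to Ingeborg's issue by representation.
The 1/4 is divided into 2 equal shares of 1/8 among Brynja, Njord.
Brynja is living and takes 1/8.
Njord is living and takes 1/8.
Gudrun predeceased; the 1/4 allotted to Gudrun's branch passes to Gudrun's issue by representation.
The 1/4 is divided into 2 equal shares of 1/8 among Frida, Jorunn.
Frida is living and takes 1/8.
Jorunn is living and takes 1/8.
Ragna is living and takes 1/4.

Brynja 1/8; Frida 1/8; Jorunn 1/8; Njord 1/8; Ragna 1/4; Trygve 1/4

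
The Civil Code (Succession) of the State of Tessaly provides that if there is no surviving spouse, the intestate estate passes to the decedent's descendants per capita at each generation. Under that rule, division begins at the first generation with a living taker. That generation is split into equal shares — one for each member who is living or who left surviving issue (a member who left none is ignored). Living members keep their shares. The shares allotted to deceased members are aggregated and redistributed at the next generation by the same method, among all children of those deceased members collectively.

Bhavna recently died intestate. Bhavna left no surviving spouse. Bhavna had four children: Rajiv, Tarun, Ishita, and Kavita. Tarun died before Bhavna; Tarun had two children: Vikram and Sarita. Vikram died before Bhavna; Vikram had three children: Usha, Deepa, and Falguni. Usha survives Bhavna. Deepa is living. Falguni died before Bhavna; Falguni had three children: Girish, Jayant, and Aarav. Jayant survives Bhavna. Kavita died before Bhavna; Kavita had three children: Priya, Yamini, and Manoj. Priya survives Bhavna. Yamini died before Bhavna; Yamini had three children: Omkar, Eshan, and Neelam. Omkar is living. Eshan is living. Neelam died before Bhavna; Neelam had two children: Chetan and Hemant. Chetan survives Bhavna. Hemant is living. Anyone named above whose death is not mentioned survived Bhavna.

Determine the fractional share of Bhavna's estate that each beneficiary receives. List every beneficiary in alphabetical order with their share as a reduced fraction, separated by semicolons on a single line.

Aarav 1/75; Chetan 1/75; Deepa 1/30; Eshan 1/30; Girish 1/75; Hemant 1/75; Ishita 1/4; Jayant 1/75; Manoj 1/10; Omkar 1/30; Priya 1/10; Rajiv 1/4; Sarita 1/10; Usha 1/30

There is no surviving spouse, so the entire estate passes to Bhavna's descendants per capita at each generation.
At generation 1 (Rajiv, Tarun, Ishita, Kavita) there are 4 shares of (1)/4 = 1/4 each.
Living: Rajiv and Ishita — each takes 1/4.
Deceased: Tarun and Kavita. Their combined 1/2 is pooled and carried to generation 2.
At generation 2 (Vikram, Sarita, Priya, Yamini, Manoj) there are 5 shares of (1/2)/5 = 1/10 each.
Living: Sarita, Priya, and Manoj — each takes 1/10.
Deceased: Vikram and Yamini. Their combined 1/5 is pooled and carried to generation 3.
At generation 3 (Usha, Deepa, Falguni, Omkar, Eshan, Neelam) there are 6 shares of (1/5)/6 = 1/30 each.
Living: Usha, Deepa, Omkar, and Eshan — each takes 1/30.
Deceased: Falguni and Neelam. Their combined 1/15 is pooled and carried to generation 4.
At generation 4 (Girish, Jayant, Aarav, Chetan, Hemant) there are 5 shares of (1/15)/5 = 1/75 each.
Living: Girish, Jayant, Aarav, Chetan, and Hemant — each takes 1/75.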